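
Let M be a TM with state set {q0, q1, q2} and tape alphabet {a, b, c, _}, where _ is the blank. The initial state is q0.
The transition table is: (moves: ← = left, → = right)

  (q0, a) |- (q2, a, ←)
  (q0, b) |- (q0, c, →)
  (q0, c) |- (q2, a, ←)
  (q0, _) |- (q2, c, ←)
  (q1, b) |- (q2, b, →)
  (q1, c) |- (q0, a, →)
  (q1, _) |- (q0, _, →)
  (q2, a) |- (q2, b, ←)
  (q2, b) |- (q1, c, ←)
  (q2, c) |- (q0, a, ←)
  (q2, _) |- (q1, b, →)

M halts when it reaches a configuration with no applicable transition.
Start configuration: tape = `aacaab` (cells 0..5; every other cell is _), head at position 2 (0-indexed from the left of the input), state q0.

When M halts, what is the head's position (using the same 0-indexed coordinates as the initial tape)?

q0 | ____aa[c]aab   read c → write a, move ←, go to q2
q2 | ____a[a]aaab   read a → write b, move ←, go to q2
q2 | ____[a]baaab   read a → write b, move ←, go to q2
q2 | ___[_]bbaaab   read _ → write b, move →, go to q1
q1 | ___b[b]baaab   read b → write b, move →, go to q2
q2 | ___bb[b]aaab   read b → write c, move ←, go to q1
q1 | ___b[b]caaab   read b → write b, move →, go to q2
q2 | ___bb[c]aaab   read c → write a, move ←, go to q0
q0 | ___b[b]aaaab   read b → write c, move →, go to q0
q0 | ___bc[a]aaab   read a → write a, move ←, go to q2
q2 | ___b[c]aaaab   read c → write a, move ←, go to q0
q0 | ___[b]aaaaab   read b → write c, move →, go to q0
q0 | ___c[a]aaaab   read a → write a, move ←, go to q2
q2 | ___[c]aaaaab   read c → write a, move ←, go to q0
q0 | __[_]aaaaaab   read _ → write c, move ←, go to q2
q2 | _[_]caaaaaab   read _ → write b, move →, go to q1
q1 | _b[c]aaaaaab   read c → write a, move →, go to q0
q0 | _ba[a]aaaaab   read a → write a, move ←, go to q2
q2 | _b[a]aaaaaab   read a → write b, move ←, go to q2
q2 | _[b]baaaaaab   read b → write c, move ←, go to q1
q1 | [_]cbaaaaaab   read _ → write _, move →, go to q0
q0 | _[c]baaaaaab   read c → write a, move ←, go to q2
q2 | [_]abaaaaaab   read _ → write b, move →, go to q1
q1 | b[a]baaaaaab
At halt the head is at cell -3.

-3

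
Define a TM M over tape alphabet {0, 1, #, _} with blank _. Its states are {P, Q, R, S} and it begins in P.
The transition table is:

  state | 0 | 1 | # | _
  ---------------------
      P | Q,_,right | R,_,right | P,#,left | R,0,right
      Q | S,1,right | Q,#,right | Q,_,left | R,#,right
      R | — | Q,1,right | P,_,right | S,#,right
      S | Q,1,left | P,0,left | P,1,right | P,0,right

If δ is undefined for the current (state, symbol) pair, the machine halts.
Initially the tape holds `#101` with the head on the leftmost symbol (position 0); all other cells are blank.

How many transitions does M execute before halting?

state=P head=0 tape=_[#]101   (P,#)→(P,#,left)
state=P head=-1 tape=[_]#101   (P,_)→(R,0,right)
state=R head=0 tape=0[#]101   (R,#)→(P,_,right)
state=P head=1 tape=0_[1]01   (P,1)→(R,_,right)
state=R head=2 tape=0__[0]1
M halts after 4 transitions.

4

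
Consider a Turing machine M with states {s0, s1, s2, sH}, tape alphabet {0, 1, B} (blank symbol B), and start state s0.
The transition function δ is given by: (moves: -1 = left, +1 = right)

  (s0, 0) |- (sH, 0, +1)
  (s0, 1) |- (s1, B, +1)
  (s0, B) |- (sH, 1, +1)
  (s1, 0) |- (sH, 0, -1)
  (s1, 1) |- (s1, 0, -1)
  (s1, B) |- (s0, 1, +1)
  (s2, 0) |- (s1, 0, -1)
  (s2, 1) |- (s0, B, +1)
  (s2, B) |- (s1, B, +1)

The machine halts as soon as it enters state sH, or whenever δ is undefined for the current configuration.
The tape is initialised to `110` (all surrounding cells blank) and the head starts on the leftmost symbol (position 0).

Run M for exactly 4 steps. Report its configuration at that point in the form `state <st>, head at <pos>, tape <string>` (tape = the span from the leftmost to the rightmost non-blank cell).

state sH, head at 2, tape 100

state=s0 head=0 tape=[1]10   (s0,1)→(s1,B,+1)
state=s1 head=1 tape=B[1]0   (s1,1)→(s1,0,-1)
state=s1 head=0 tape=[B]00   (s1,B)→(s0,1,+1)
state=s0 head=1 tape=1[0]0   (s0,0)→(sH,0,+1)
state=sH head=2 tape=10[0]
After 4 steps: state sH, head at 2, tape 100.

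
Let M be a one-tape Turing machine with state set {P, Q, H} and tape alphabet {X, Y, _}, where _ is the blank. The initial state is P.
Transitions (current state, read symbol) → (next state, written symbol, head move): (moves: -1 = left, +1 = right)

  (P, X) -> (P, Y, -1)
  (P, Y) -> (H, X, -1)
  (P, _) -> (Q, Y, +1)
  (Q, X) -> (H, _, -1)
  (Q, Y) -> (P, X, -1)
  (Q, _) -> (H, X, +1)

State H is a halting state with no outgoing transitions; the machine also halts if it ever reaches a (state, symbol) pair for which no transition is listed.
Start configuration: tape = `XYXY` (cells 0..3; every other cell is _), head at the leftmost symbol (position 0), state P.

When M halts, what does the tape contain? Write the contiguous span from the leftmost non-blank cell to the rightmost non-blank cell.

state=P head=0 tape=__[X]YXY   (P,X)→(P,Y,-1)
state=P head=-1 tape=_[_]YYXY   (P,_)→(Q,Y,+1)
state=Q head=0 tape=_Y[Y]YXY   (Q,Y)→(P,X,-1)
state=P head=-1 tape=_[Y]XYXY   (P,Y)→(H,X,-1)
state=H head=-2 tape=[_]XXYXY
The non-blank tape span at halt is XXYXY.

XXYXY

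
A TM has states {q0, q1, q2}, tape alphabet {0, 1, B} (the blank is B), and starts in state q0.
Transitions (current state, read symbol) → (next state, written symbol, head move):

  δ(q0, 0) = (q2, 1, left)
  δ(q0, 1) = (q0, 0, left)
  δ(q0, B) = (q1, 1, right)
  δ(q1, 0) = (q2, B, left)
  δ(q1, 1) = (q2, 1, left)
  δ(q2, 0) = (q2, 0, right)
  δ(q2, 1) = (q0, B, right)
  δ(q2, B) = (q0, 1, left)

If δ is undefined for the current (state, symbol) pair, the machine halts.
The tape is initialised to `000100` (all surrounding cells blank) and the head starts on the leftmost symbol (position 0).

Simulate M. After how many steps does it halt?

state=q0 head=0 tape=BB[0]00100B   (q0,0)→(q2,1,left)
state=q2 head=-1 tape=B[B]100100B   (q2,B)→(q0,1,left)
state=q0 head=-2 tape=[B]1100100B   (q0,B)→(q1,1,right)
state=q1 head=-1 tape=1[1]100100B   (q1,1)→(q2,1,left)
state=q2 head=-2 tape=[1]1100100B   (q2,1)→(q0,B,right)
state=q0 head=-1 tape=B[1]100100B   (q0,1)→(q0,0,left)
state=q0 head=-2 tape=[B]0100100B   (q0,B)→(q1,1,right)
state=q1 head=-1 tape=1[0]100100B   (q1,0)→(q2,B,left)
state=q2 head=-2 tape=[1]B100100B   (q2,1)→(q0,B,right)
state=q0 head=-1 tape=B[B]100100B   (q0,B)→(q1,1,right)
state=q1 head=0 tape=B1[1]00100B   (q1,1)→(q2,1,left)
state=q2 head=-1 tape=B[1]100100B   (q2,1)→(q0,B,right)
state=q0 head=0 tape=BB[1]00100B   (q0,1)→(q0,0,left)
state=q0 head=-1 tape=B[B]000100B   (q0,B)→(q1,1,right)
state=q1 head=0 tape=B1[0]00100B   (q1,0)→(q2,B,left)
state=q2 head=-1 tape=B[1]B00100B   (q2,1)→(q0,B,right)
state=q0 head=0 tape=BB[B]00100B   (q0,B)→(q1,1,right)
state=q1 head=1 tape=BB1[0]0100B   (q1,0)→(q2,B,left)
state=q2 head=0 tape=BB[1]B0100B   (q2,1)→(q0,B,right)
state=q0 head=1 tape=BBB[B]0100B   (q0,B)→(q1,1,right)
state=q1 head=2 tape=BBB1[0]100B   (q1,0)→(q2,B,left)
state=q2 head=1 tape=BBB[1]B100B   (q2,1)→(q0,B,right)
state=q0 head=2 tape=BBBB[B]100B   (q0,B)→(q1,1,right)
state=q1 head=3 tape=BBBB1[1]00B   (q1,1)→(q2,1,left)
state=q2 head=2 tape=BBBB[1]100B   (q2,1)→(q0,B,right)
state=q0 head=3 tape=BBBBB[1]00B   (q0,1)→(q0,0,left)
state=q0 head=2 tape=BBBB[B]000B   (q0,B)→(q1,1,right)
state=q1 head=3 tape=BBBB1[0]00B   (q1,0)→(q2,B,left)
state=q2 head=2 tape=BBBB[1]B00B   (q2,1)→(q0,B,right)
state=q0 head=3 tape=BBBBB[B]00B   (q0,B)→(q1,1,right)
state=q1 head=4 tape=BBBBB1[0]0B   (q1,0)→(q2,B,left)
state=q2 head=3 tape=BBBBB[1]B0B   (q2,1)→(q0,B,right)
state=q0 head=4 tape=BBBBBB[B]0B   (q0,B)→(q1,1,right)
state=q1 head=5 tape=BBBBBB1[0]B   (q1,0)→(q2,B,left)
state=q2 head=4 tape=BBBBBB[1]BB   (q2,1)→(q0,B,right)
state=q0 head=5 tape=BBBBBBB[B]B   (q0,B)→(q1,1,right)
state=q1 head=6 tape=BBBBBBB1[B]
M halts after 36 transitions.

36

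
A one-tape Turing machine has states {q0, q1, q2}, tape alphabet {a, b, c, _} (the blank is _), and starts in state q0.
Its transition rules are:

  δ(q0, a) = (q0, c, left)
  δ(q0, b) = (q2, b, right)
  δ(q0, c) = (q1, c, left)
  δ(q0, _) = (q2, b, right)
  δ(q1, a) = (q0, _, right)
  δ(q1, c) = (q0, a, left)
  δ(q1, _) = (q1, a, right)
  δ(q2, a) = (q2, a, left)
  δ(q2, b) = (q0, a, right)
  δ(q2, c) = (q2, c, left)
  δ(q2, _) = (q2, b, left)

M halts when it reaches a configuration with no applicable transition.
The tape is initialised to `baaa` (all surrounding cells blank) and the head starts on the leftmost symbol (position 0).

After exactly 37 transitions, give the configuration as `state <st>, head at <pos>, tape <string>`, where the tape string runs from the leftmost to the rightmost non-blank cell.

state q0, head at -3, tape caaacaa

state=q0 head=0 tape=____[b]aaa   (q0,b)→(q2,b,right)
state=q2 head=1 tape=____b[a]aa   (q2,a)→(q2,a,left)
state=q2 head=0 tape=____[b]aaa   (q2,b)→(q0,a,right)
state=q0 head=1 tape=____a[a]aa   (q0,a)→(q0,c,left)
state=q0 head=0 tape=____[a]caa   (q0,a)→(q0,c,left)
state=q0 head=-1 tape=___[_]ccaa   (q0,_)→(q2,b,right)
state=q2 head=0 tape=___b[c]caa   (q2,c)→(q2,c,left)
state=q2 head=-1 tape=___[b]ccaa   (q2,b)→(q0,a,right)
state=q0 head=0 tape=___a[c]caa   (q0,c)→(q1,c,left)
state=q1 head=-1 tape=___[a]ccaa   (q1,a)→(q0,_,right)
state=q0 head=0 tape=____[c]caa   (q0,c)→(q1,c,left)
state=q1 head=-1 tape=___[_]ccaa   (q1,_)→(q1,a,right)
state=q1 head=0 tape=___a[c]caa   (q1,c)→(q0,a,left)
state=q0 head=-1 tape=___[a]acaa   (q0,a)→(q0,c,left)
state=q0 head=-2 tape=__[_]cacaa   (q0,_)→(q2,b,right)
state=q2 head=-1 tape=__b[c]acaa   (q2,c)→(q2,c,left)
state=q2 head=-2 tape=__[b]cacaa   (q2,b)→(q0,a,right)
state=q0 head=-1 tape=__a[c]acaa   (q0,c)→(q1,c,left)
state=q1 head=-2 tape=__[a]cacaa   (q1,a)→(q0,_,right)
state=q0 head=-1 tape=___[c]acaa   (q0,c)→(q1,c,left)
state=q1 head=-2 tape=__[_]cacaa   (q1,_)→(q1,a,right)
state=q1 head=-1 tape=__a[c]acaa   (q1,c)→(q0,a,left)
state=q0 head=-2 tape=__[a]aacaa   (q0,a)→(q0,c,left)
state=q0 head=-3 tape=_[_]caacaa   (q0,_)→(q2,b,right)
state=q2 head=-2 tape=_b[c]aacaa   (q2,c)→(q2,c,left)
state=q2 head=-3 tape=_[b]caacaa   (q2,b)→(q0,a,right)
state=q0 head=-2 tape=_a[c]aacaa   (q0,c)→(q1,c,left)
state=q1 head=-3 tape=_[a]caacaa   (q1,a)→(q0,_,right)
state=q0 head=-2 tape=__[c]aacaa   (q0,c)→(q1,c,left)
state=q1 head=-3 tape=_[_]caacaa   (q1,_)→(q1,a,right)
state=q1 head=-2 tape=_a[c]aacaa   (q1,c)→(q0,a,left)
state=q0 head=-3 tape=_[a]aaacaa   (q0,a)→(q0,c,left)
state=q0 head=-4 tape=[_]caaacaa   (q0,_)→(q2,b,right)
state=q2 head=-3 tape=b[c]aaacaa   (q2,c)→(q2,c,left)
state=q2 head=-4 tape=[b]caaacaa   (q2,b)→(q0,a,right)
state=q0 head=-3 tape=a[c]aaacaa   (q0,c)→(q1,c,left)
state=q1 head=-4 tape=[a]caaacaa   (q1,a)→(q0,_,right)
state=q0 head=-3 tape=_[c]aaacaa
After 37 steps: state q0, head at -3, tape caaacaa.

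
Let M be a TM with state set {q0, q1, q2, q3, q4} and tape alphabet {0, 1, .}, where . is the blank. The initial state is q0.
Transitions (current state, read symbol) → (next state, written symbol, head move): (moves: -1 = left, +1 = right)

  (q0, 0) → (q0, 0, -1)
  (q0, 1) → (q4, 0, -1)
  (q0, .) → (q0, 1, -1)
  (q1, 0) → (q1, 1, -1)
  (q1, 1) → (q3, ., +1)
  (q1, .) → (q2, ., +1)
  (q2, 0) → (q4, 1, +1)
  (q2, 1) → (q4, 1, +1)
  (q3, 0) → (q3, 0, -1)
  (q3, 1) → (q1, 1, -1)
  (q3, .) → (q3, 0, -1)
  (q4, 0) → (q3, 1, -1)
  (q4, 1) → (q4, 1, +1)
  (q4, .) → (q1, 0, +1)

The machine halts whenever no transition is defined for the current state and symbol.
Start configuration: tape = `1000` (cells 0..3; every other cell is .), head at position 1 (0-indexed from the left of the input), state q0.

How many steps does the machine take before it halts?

state=q0 head=1 tape=..1[0]00...   (q0,0)→(q0,0,-1)
state=q0 head=0 tape=..[1]000...   (q0,1)→(q4,0,-1)
state=q4 head=-1 tape=.[.]0000...   (q4,.)→(q1,0,+1)
state=q1 head=0 tape=.0[0]000...   (q1,0)→(q1,1,-1)
state=q1 head=-1 tape=.[0]1000...   (q1,0)→(q1,1,-1)
state=q1 head=-2 tape=[.]11000...   (q1,.)→(q2,.,+1)
state=q2 head=-1 tape=.[1]1000...   (q2,1)→(q4,1,+1)
state=q4 head=0 tape=.1[1]000...   (q4,1)→(q4,1,+1)
state=q4 head=1 tape=.11[0]00...   (q4,0)→(q3,1,-1)
state=q3 head=0 tape=.1[1]100...   (q3,1)→(q1,1,-1)
state=q1 head=-1 tape=.[1]1100...   (q1,1)→(q3,.,+1)
state=q3 head=0 tape=..[1]100...   (q3,1)→(q1,1,-1)
state=q1 head=-1 tape=.[.]1100...   (q1,.)→(q2,.,+1)
state=q2 head=0 tape=..[1]100...   (q2,1)→(q4,1,+1)
state=q4 head=1 tape=..1[1]00...   (q4,1)→(q4,1,+1)
state=q4 head=2 tape=..11[0]0...   (q4,0)→(q3,1,-1)
state=q3 head=1 tape=..1[1]10...   (q3,1)→(q1,1,-1)
state=q1 head=0 tape=..[1]110...   (q1,1)→(q3,.,+1)
state=q3 head=1 tape=...[1]10...   (q3,1)→(q1,1,-1)
state=q1 head=0 tape=..[.]110...   (q1,.)→(q2,.,+1)
state=q2 head=1 tape=...[1]10...   (q2,1)→(q4,1,+1)
state=q4 head=2 tape=...1[1]0...   (q4,1)→(q4,1,+1)
state=q4 head=3 tape=...11[0]...   (q4,0)→(q3,1,-1)
state=q3 head=2 tape=...1[1]1...   (q3,1)→(q1,1,-1)
state=q1 head=1 tape=...[1]11...   (q1,1)→(q3,.,+1)
state=q3 head=2 tape=....[1]1...   (q3,1)→(q1,1,-1)
state=q1 head=1 tape=...[.]11...   (q1,.)→(q2,.,+1)
state=q2 head=2 tape=....[1]1...   (q2,1)→(q4,1,+1)
state=q4 head=3 tape=....1[1]...   (q4,1)→(q4,1,+1)
state=q4 head=4 tape=....11[.]..   (q4,.)→(q1,0,+1)
state=q1 head=5 tape=....110[.].   (q1,.)→(q2,.,+1)
state=q2 head=6 tape=....110.[.]
M halts after 31 transitions.

31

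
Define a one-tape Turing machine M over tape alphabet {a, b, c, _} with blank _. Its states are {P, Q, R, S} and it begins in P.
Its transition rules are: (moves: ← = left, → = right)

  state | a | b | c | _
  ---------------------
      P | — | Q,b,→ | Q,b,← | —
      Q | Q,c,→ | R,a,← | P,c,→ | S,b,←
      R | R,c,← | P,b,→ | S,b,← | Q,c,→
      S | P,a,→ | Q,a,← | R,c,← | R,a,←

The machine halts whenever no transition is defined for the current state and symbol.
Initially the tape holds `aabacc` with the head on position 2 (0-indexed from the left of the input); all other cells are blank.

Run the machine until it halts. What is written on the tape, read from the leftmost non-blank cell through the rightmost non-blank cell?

P | aa[b]acc_   read b → write b, move →, go to Q
Q | aab[a]cc_   read a → write c, move →, go to Q
Q | aabc[c]c_   read c → write c, move →, go to P
P | aabcc[c]_   read c → write b, move ←, go to Q
Q | aabc[c]b_   read c → write c, move →, go to P
P | aabcc[b]_   read b → write b, move →, go to Q
Q | aabccb[_]   read _ → write b, move ←, go to S
S | aabcc[b]b   read b → write a, move ←, go to Q
Q | aabc[c]ab   read c → write c, move →, go to P
P | aabcc[a]b
The non-blank tape span at halt is aabccab.

aabccab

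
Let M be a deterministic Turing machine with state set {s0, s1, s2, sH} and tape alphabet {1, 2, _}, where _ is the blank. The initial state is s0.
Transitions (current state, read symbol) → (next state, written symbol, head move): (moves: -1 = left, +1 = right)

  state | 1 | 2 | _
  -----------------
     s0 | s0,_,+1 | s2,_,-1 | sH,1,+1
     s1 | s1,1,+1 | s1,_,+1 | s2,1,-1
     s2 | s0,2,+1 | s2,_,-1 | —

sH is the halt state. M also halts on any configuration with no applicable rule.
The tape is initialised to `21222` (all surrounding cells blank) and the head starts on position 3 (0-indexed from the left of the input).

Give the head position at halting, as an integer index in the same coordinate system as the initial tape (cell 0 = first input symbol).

3

state=s0 head=3 tape=212[2]2   (s0,2)→(s2,_,-1)
state=s2 head=2 tape=21[2]_2   (s2,2)→(s2,_,-1)
state=s2 head=1 tape=2[1]__2   (s2,1)→(s0,2,+1)
state=s0 head=2 tape=22[_]_2   (s0,_)→(sH,1,+1)
state=sH head=3 tape=221[_]2
At halt the head is at cell 3.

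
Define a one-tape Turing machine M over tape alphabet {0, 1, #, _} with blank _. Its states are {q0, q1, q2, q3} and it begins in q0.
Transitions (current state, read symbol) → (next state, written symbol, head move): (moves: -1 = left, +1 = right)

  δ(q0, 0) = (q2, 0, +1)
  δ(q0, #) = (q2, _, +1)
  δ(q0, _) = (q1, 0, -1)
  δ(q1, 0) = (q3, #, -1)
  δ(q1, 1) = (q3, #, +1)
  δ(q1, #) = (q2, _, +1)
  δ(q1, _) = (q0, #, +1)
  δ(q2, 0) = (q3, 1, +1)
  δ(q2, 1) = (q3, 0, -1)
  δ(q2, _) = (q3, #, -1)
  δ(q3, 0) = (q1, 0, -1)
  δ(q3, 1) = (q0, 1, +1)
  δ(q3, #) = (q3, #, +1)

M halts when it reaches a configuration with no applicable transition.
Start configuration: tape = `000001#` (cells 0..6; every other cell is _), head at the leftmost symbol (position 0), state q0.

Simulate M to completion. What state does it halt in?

q3

state=q0 head=0 tape=[0]00001#_   (q0,0)→(q2,0,+1)
state=q2 head=1 tape=0[0]0001#_   (q2,0)→(q3,1,+1)
state=q3 head=2 tape=01[0]001#_   (q3,0)→(q1,0,-1)
state=q1 head=1 tape=0[1]0001#_   (q1,1)→(q3,#,+1)
state=q3 head=2 tape=0#[0]001#_   (q3,0)→(q1,0,-1)
state=q1 head=1 tape=0[#]0001#_   (q1,#)→(q2,_,+1)
state=q2 head=2 tape=0_[0]001#_   (q2,0)→(q3,1,+1)
state=q3 head=3 tape=0_1[0]01#_   (q3,0)→(q1,0,-1)
state=q1 head=2 tape=0_[1]001#_   (q1,1)→(q3,#,+1)
state=q3 head=3 tape=0_#[0]01#_   (q3,0)→(q1,0,-1)
state=q1 head=2 tape=0_[#]001#_   (q1,#)→(q2,_,+1)
state=q2 head=3 tape=0__[0]01#_   (q2,0)→(q3,1,+1)
state=q3 head=4 tape=0__1[0]1#_   (q3,0)→(q1,0,-1)
state=q1 head=3 tape=0__[1]01#_   (q1,1)→(q3,#,+1)
state=q3 head=4 tape=0__#[0]1#_   (q3,0)→(q1,0,-1)
state=q1 head=3 tape=0__[#]01#_   (q1,#)→(q2,_,+1)
state=q2 head=4 tape=0___[0]1#_   (q2,0)→(q3,1,+1)
state=q3 head=5 tape=0___1[1]#_   (q3,1)→(q0,1,+1)
state=q0 head=6 tape=0___11[#]_   (q0,#)→(q2,_,+1)
state=q2 head=7 tape=0___11_[_]   (q2,_)→(q3,#,-1)
state=q3 head=6 tape=0___11[_]#
No transition is defined for (q3, _); M halts in state q3.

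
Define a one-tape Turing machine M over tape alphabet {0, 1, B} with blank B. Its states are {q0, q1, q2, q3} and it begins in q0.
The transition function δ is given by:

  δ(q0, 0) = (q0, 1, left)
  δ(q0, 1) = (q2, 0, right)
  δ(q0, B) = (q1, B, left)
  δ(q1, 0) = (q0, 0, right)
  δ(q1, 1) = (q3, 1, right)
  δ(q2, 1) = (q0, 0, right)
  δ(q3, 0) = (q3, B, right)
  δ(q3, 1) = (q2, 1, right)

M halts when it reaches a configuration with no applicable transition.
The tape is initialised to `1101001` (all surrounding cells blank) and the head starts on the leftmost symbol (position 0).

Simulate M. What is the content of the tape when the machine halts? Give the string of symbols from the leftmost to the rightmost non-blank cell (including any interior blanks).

state=q0 head=0 tape=BB[1]101001   (q0,1)→(q2,0,right)
state=q2 head=1 tape=BB0[1]01001   (q2,1)→(q0,0,right)
state=q0 head=2 tape=BB00[0]1001   (q0,0)→(q0,1,left)
state=q0 head=1 tape=BB0[0]11001   (q0,0)→(q0,1,left)
state=q0 head=0 tape=BB[0]111001   (q0,0)→(q0,1,left)
state=q0 head=-1 tape=B[B]1111001   (q0,B)→(q1,B,left)
state=q1 head=-2 tape=[B]B1111001
The non-blank tape span at halt is 1111001.

1111001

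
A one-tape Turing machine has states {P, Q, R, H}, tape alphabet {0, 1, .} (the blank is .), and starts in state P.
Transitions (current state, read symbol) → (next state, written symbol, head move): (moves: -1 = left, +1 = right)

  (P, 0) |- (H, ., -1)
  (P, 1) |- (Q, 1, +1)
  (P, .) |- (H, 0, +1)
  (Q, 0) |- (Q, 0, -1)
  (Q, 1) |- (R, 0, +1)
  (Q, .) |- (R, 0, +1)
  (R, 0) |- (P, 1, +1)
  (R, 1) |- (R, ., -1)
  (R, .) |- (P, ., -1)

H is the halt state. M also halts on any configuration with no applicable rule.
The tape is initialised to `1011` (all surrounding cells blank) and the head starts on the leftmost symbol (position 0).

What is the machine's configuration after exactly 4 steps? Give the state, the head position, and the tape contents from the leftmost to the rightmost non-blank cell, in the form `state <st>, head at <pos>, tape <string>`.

state P, head at 2, tape 0111

state=P head=0 tape=[1]011   (P,1)→(Q,1,+1)
state=Q head=1 tape=1[0]11   (Q,0)→(Q,0,-1)
state=Q head=0 tape=[1]011   (Q,1)→(R,0,+1)
state=R head=1 tape=0[0]11   (R,0)→(P,1,+1)
state=P head=2 tape=01[1]1
After 4 steps: state P, head at 2, tape 0111.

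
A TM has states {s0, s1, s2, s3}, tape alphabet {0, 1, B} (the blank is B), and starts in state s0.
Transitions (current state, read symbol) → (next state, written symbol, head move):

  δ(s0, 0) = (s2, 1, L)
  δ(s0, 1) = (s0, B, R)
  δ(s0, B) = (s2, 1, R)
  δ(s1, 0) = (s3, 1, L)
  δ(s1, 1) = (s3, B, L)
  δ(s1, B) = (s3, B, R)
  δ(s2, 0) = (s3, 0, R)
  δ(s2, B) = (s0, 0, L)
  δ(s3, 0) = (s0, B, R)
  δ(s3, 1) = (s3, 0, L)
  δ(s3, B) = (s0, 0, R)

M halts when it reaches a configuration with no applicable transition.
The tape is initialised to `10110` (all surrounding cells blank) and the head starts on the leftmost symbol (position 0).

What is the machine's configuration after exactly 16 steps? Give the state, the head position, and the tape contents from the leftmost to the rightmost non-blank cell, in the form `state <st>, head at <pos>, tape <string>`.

state=s0 head=0 tape=BB[1]0110   (s0,1)→(s0,B,R)
state=s0 head=1 tape=BBB[0]110   (s0,0)→(s2,1,L)
state=s2 head=0 tape=BB[B]1110   (s2,B)→(s0,0,L)
state=s0 head=-1 tape=B[B]01110   (s0,B)→(s2,1,R)
state=s2 head=0 tape=B1[0]1110   (s2,0)→(s3,0,R)
state=s3 head=1 tape=B10[1]110   (s3,1)→(s3,0,L)
state=s3 head=0 tape=B1[0]0110   (s3,0)→(s0,B,R)
state=s0 head=1 tape=B1B[0]110   (s0,0)→(s2,1,L)
state=s2 head=0 tape=B1[B]1110   (s2,B)→(s0,0,L)
state=s0 head=-1 tape=B[1]01110   (s0,1)→(s0,B,R)
state=s0 head=0 tape=BB[0]1110   (s0,0)→(s2,1,L)
state=s2 head=-1 tape=B[B]11110   (s2,B)→(s0,0,L)
state=s0 head=-2 tape=[B]011110   (s0,B)→(s2,1,R)
state=s2 head=-1 tape=1[0]11110   (s2,0)→(s3,0,R)
state=s3 head=0 tape=10[1]1110   (s3,1)→(s3,0,L)
state=s3 head=-1 tape=1[0]01110   (s3,0)→(s0,B,R)
state=s0 head=0 tape=1B[0]1110
After 16 steps: state s0, head at 0, tape 1B01110.

state s0, head at 0, tape 1B01110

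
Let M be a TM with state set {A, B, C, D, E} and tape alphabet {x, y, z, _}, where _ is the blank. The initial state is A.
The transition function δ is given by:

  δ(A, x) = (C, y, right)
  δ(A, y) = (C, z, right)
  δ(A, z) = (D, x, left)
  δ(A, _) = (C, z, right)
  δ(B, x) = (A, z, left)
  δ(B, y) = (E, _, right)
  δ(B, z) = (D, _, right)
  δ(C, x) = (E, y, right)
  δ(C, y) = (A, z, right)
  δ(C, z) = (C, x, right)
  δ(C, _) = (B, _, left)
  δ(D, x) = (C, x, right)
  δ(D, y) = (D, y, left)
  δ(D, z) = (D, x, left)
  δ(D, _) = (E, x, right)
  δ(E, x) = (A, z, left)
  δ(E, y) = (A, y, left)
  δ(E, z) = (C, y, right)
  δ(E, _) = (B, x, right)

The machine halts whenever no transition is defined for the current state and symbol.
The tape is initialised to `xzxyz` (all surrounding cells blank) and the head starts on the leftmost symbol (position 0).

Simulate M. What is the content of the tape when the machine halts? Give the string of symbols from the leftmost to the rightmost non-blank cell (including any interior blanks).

yxzxyx

A | [x]zxyz__   read x → write y, move right, go to C
C | y[z]xyz__   read z → write x, move right, go to C
C | yx[x]yz__   read x → write y, move right, go to E
E | yxy[y]z__   read y → write y, move left, go to A
A | yx[y]yz__   read y → write z, move right, go to C
C | yxz[y]z__   read y → write z, move right, go to A
A | yxzz[z]__   read z → write x, move left, go to D
D | yxz[z]x__   read z → write x, move left, go to D
D | yx[z]xx__   read z → write x, move left, go to D
D | y[x]xxx__   read x → write x, move right, go to C
C | yx[x]xx__   read x → write y, move right, go to E
E | yxy[x]x__   read x → write z, move left, go to A
A | yx[y]zx__   read y → write z, move right, go to C
C | yxz[z]x__   read z → write x, move right, go to C
C | yxzx[x]__   read x → write y, move right, go to E
E | yxzxy[_]_   read _ → write x, move right, go to B
B | yxzxyx[_]
The non-blank tape span at halt is yxzxyx.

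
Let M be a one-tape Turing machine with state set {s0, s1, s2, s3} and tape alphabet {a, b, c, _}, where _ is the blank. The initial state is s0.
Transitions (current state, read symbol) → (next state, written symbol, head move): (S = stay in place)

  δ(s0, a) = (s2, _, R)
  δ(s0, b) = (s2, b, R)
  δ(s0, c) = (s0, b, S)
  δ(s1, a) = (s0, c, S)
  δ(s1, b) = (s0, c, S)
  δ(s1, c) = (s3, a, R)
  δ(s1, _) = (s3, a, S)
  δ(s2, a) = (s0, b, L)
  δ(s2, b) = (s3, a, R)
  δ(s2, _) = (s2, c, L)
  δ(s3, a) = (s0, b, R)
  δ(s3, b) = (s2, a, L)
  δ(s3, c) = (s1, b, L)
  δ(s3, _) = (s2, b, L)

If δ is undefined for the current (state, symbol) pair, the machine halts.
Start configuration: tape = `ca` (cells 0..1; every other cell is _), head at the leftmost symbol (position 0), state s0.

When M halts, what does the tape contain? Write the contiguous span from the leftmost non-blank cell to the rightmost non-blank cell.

bab

s0 | [c]a__   read c → write b, move S, go to s0
s0 | [b]a__   read b → write b, move R, go to s2
s2 | b[a]__   read a → write b, move L, go to s0
s0 | [b]b__   read b → write b, move R, go to s2
s2 | b[b]__   read b → write a, move R, go to s3
s3 | ba[_]_   read _ → write b, move L, go to s2
s2 | b[a]b_   read a → write b, move L, go to s0
s0 | [b]bb_   read b → write b, move R, go to s2
s2 | b[b]b_   read b → write a, move R, go to s3
s3 | ba[b]_   read b → write a, move L, go to s2
s2 | b[a]a_   read a → write b, move L, go to s0
s0 | [b]ba_   read b → write b, move R, go to s2
s2 | b[b]a_   read b → write a, move R, go to s3
s3 | ba[a]_   read a → write b, move R, go to s0
s0 | bab[_]
The non-blank tape span at halt is bab.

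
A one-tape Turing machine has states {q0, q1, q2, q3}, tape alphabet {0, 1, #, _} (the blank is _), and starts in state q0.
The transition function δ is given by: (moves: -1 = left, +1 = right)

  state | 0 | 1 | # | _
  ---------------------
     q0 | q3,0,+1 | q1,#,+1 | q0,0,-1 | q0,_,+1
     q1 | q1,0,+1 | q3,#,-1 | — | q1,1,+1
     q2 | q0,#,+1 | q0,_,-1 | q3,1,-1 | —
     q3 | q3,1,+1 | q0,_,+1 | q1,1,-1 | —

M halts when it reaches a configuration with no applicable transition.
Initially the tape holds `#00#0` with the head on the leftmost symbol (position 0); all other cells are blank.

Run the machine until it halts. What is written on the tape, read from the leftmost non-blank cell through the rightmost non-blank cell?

0_0_0

q0 | _[#]00#0_   read # → write 0, move -1, go to q0
q0 | [_]000#0_   read _ → write _, move +1, go to q0
q0 | _[0]00#0_   read 0 → write 0, move +1, go to q3
q3 | _0[0]0#0_   read 0 → write 1, move +1, go to q3
q3 | _01[0]#0_   read 0 → write 1, move +1, go to q3
q3 | _011[#]0_   read # → write 1, move -1, go to q1
q1 | _01[1]10_   read 1 → write #, move -1, go to q3
q3 | _0[1]#10_   read 1 → write _, move +1, go to q0
q0 | _0_[#]10_   read # → write 0, move -1, go to q0
q0 | _0[_]010_   read _ → write _, move +1, go to q0
q0 | _0_[0]10_   read 0 → write 0, move +1, go to q3
q3 | _0_0[1]0_   read 1 → write _, move +1, go to q0
q0 | _0_0_[0]_   read 0 → write 0, move +1, go to q3
q3 | _0_0_0[_]
The non-blank tape span at halt is 0_0_0.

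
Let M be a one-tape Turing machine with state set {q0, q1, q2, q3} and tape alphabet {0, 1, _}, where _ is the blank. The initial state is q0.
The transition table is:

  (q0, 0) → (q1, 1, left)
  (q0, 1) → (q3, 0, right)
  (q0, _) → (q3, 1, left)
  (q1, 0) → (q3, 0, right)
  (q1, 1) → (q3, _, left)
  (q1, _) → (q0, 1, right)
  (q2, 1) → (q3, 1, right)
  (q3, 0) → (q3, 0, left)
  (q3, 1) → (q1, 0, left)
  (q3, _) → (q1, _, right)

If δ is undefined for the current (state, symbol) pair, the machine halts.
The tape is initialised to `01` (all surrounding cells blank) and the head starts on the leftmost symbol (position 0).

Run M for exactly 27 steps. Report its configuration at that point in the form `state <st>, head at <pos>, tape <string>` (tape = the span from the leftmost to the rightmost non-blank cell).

q0 | ____[0]1   read 0 → write 1, move left, go to q1
q1 | ___[_]11   read _ → write 1, move right, go to q0
q0 | ___1[1]1   read 1 → write 0, move right, go to q3
q3 | ___10[1]   read 1 → write 0, move left, go to q1
q1 | ___1[0]0   read 0 → write 0, move right, go to q3
q3 | ___10[0]   read 0 → write 0, move left, go to q3
q3 | ___1[0]0   read 0 → write 0, move left, go to q3
q3 | ___[1]00   read 1 → write 0, move left, go to q1
q1 | __[_]000   read _ → write 1, move right, go to q0
q0 | __1[0]00   read 0 → write 1, move left, go to q1
q1 | __[1]100   read 1 → write _, move left, go to q3
q3 | _[_]_100   read _ → write _, move right, go to q1
q1 | __[_]100   read _ → write 1, move right, go to q0
q0 | __1[1]00   read 1 → write 0, move right, go to q3
q3 | __10[0]0   read 0 → write 0, move left, go to q3
q3 | __1[0]00   read 0 → write 0, move left, go to q3
q3 | __[1]000   read 1 → write 0, move left, go to q1
q1 | _[_]0000   read _ → write 1, move right, go to q0
q0 | _1[0]000   read 0 → write 1, move left, go to q1
q1 | _[1]1000   read 1 → write _, move left, go to q3
q3 | [_]_1000   read _ → write _, move right, go to q1
q1 | _[_]1000   read _ → write 1, move right, go to q0
q0 | _1[1]000   read 1 → write 0, move right, go to q3
q3 | _10[0]00   read 0 → write 0, move left, go to q3
q3 | _1[0]000   read 0 → write 0, move left, go to q3
q3 | _[1]0000   read 1 → write 0, move left, go to q1
q1 | [_]00000   read _ → write 1, move right, go to q0
q0 | 1[0]0000
After 27 steps: state q0, head at -3, tape 100000.

state q0, head at -3, tape 100000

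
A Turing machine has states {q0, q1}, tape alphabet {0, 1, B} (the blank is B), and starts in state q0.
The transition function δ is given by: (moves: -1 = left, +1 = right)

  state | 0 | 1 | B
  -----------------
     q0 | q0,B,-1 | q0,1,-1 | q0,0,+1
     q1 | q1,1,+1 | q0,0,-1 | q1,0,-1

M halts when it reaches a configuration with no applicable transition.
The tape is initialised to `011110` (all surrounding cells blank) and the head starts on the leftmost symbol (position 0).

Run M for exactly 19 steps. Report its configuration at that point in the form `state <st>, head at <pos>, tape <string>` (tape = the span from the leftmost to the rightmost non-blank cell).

state=q0 head=0 tape=BBB[0]11110   (q0,0)→(q0,B,-1)
state=q0 head=-1 tape=BB[B]B11110   (q0,B)→(q0,0,+1)
state=q0 head=0 tape=BB0[B]11110   (q0,B)→(q0,0,+1)
state=q0 head=1 tape=BB00[1]1110   (q0,1)→(q0,1,-1)
state=q0 head=0 tape=BB0[0]11110   (q0,0)→(q0,B,-1)
state=q0 head=-1 tape=BB[0]B11110   (q0,0)→(q0,B,-1)
state=q0 head=-2 tape=B[B]BB11110   (q0,B)→(q0,0,+1)
state=q0 head=-1 tape=B0[B]B11110   (q0,B)→(q0,0,+1)
state=q0 head=0 tape=B00[B]11110   (q0,B)→(q0,0,+1)
state=q0 head=1 tape=B000[1]1110   (q0,1)→(q0,1,-1)
state=q0 head=0 tape=B00[0]11110   (q0,0)→(q0,B,-1)
state=q0 head=-1 tape=B0[0]B11110   (q0,0)→(q0,B,-1)
state=q0 head=-2 tape=B[0]BB11110   (q0,0)→(q0,B,-1)
state=q0 head=-3 tape=[B]BBB11110   (q0,B)→(q0,0,+1)
state=q0 head=-2 tape=0[B]BB11110   (q0,B)→(q0,0,+1)
state=q0 head=-1 tape=00[B]B11110   (q0,B)→(q0,0,+1)
state=q0 head=0 tape=000[B]11110   (q0,B)→(q0,0,+1)
state=q0 head=1 tape=0000[1]1110   (q0,1)→(q0,1,-1)
state=q0 head=0 tape=000[0]11110   (q0,0)→(q0,B,-1)
state=q0 head=-1 tape=00[0]B11110
After 19 steps: state q0, head at -1, tape 000B11110.

state q0, head at -1, tape 000B11110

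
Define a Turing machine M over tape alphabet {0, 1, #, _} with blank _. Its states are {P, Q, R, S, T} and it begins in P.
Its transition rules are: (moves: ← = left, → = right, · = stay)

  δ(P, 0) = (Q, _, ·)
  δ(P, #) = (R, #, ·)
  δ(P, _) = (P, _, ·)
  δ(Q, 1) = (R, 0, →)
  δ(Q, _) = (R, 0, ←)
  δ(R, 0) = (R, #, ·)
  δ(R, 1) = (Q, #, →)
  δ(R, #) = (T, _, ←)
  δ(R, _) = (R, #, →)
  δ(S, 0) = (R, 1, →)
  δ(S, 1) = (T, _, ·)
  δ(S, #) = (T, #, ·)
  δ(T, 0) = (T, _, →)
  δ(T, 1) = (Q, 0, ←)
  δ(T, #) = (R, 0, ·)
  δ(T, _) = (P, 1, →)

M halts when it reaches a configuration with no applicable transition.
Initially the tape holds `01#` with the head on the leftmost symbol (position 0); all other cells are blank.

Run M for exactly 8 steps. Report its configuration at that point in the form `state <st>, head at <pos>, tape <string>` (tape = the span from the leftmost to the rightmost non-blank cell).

state T, head at -2, tape 1#

state=P head=0 tape=__[0]1#   (P,0)→(Q,_,·)
state=Q head=0 tape=__[_]1#   (Q,_)→(R,0,←)
state=R head=-1 tape=_[_]01#   (R,_)→(R,#,→)
state=R head=0 tape=_#[0]1#   (R,0)→(R,#,·)
state=R head=0 tape=_#[#]1#   (R,#)→(T,_,←)
state=T head=-1 tape=_[#]_1#   (T,#)→(R,0,·)
state=R head=-1 tape=_[0]_1#   (R,0)→(R,#,·)
state=R head=-1 tape=_[#]_1#   (R,#)→(T,_,←)
state=T head=-2 tape=[_]__1#
After 8 steps: state T, head at -2, tape 1#.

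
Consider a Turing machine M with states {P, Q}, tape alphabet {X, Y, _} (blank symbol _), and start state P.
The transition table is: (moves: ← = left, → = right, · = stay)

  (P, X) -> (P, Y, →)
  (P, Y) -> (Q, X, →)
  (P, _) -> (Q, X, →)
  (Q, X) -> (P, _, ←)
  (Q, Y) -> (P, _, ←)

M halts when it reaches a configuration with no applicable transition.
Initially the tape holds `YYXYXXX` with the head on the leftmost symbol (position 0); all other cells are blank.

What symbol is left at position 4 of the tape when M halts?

Y

P | [Y]YXYXXX_   read Y → write X, move →, go to Q
Q | X[Y]XYXXX_   read Y → write _, move ←, go to P
P | [X]_XYXXX_   read X → write Y, move →, go to P
P | Y[_]XYXXX_   read _ → write X, move →, go to Q
Q | YX[X]YXXX_   read X → write _, move ←, go to P
P | Y[X]_YXXX_   read X → write Y, move →, go to P
P | YY[_]YXXX_   read _ → write X, move →, go to Q
Q | YYX[Y]XXX_   read Y → write _, move ←, go to P
P | YY[X]_XXX_   read X → write Y, move →, go to P
P | YYY[_]XXX_   read _ → write X, move →, go to Q
Q | YYYX[X]XX_   read X → write _, move ←, go to P
P | YYY[X]_XX_   read X → write Y, move →, go to P
P | YYYY[_]XX_   read _ → write X, move →, go to Q
Q | YYYYX[X]X_   read X → write _, move ←, go to P
P | YYYY[X]_X_   read X → write Y, move →, go to P
P | YYYYY[_]X_   read _ → write X, move →, go to Q
Q | YYYYYX[X]_   read X → write _, move ←, go to P
P | YYYYY[X]__   read X → write Y, move →, go to P
P | YYYYYY[_]_   read _ → write X, move →, go to Q
Q | YYYYYYX[_]
Cell 4 holds Y when M halts.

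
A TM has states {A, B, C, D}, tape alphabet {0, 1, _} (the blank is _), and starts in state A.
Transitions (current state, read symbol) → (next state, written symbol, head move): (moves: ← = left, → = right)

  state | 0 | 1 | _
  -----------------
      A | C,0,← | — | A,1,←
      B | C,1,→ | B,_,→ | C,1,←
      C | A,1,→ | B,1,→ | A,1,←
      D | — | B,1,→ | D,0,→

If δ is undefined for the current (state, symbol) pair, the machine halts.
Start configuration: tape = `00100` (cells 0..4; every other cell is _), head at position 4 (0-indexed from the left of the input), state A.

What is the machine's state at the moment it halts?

A

state=A head=4 tape=0010[0]_   (A,0)→(C,0,←)
state=C head=3 tape=001[0]0_   (C,0)→(A,1,→)
state=A head=4 tape=0011[0]_   (A,0)→(C,0,←)
state=C head=3 tape=001[1]0_   (C,1)→(B,1,→)
state=B head=4 tape=0011[0]_   (B,0)→(C,1,→)
state=C head=5 tape=00111[_]   (C,_)→(A,1,←)
state=A head=4 tape=0011[1]1
No transition is defined for (A, 1); M halts in state A.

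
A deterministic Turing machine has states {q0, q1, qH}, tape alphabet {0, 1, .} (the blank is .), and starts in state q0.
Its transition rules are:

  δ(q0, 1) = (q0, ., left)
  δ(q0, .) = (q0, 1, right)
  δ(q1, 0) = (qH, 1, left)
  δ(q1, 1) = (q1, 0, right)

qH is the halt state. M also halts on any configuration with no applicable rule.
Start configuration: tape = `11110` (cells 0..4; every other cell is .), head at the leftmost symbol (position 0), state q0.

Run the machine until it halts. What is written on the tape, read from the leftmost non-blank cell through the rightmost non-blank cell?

state=q0 head=0 tape=....[1]1110   (q0,1)→(q0,.,left)
state=q0 head=-1 tape=...[.].1110   (q0,.)→(q0,1,right)
state=q0 head=0 tape=...1[.]1110   (q0,.)→(q0,1,right)
state=q0 head=1 tape=...11[1]110   (q0,1)→(q0,.,left)
state=q0 head=0 tape=...1[1].110   (q0,1)→(q0,.,left)
state=q0 head=-1 tape=...[1]..110   (q0,1)→(q0,.,left)
state=q0 head=-2 tape=..[.]...110   (q0,.)→(q0,1,right)
state=q0 head=-1 tape=..1[.]..110   (q0,.)→(q0,1,right)
state=q0 head=0 tape=..11[.].110   (q0,.)→(q0,1,right)
state=q0 head=1 tape=..111[.]110   (q0,.)→(q0,1,right)
state=q0 head=2 tape=..1111[1]10   (q0,1)→(q0,.,left)
state=q0 head=1 tape=..111[1].10   (q0,1)→(q0,.,left)
state=q0 head=0 tape=..11[1]..10   (q0,1)→(q0,.,left)
state=q0 head=-1 tape=..1[1]...10   (q0,1)→(q0,.,left)
state=q0 head=-2 tape=..[1]....10   (q0,1)→(q0,.,left)
state=q0 head=-3 tape=.[.].....10   (q0,.)→(q0,1,right)
state=q0 head=-2 tape=.1[.]....10   (q0,.)→(q0,1,right)
state=q0 head=-1 tape=.11[.]...10   (q0,.)→(q0,1,right)
state=q0 head=0 tape=.111[.]..10   (q0,.)→(q0,1,right)
state=q0 head=1 tape=.1111[.].10   (q0,.)→(q0,1,right)
state=q0 head=2 tape=.11111[.]10   (q0,.)→(q0,1,right)
state=q0 head=3 tape=.111111[1]0   (q0,1)→(q0,.,left)
state=q0 head=2 tape=.11111[1].0   (q0,1)→(q0,.,left)
state=q0 head=1 tape=.1111[1]..0   (q0,1)→(q0,.,left)
state=q0 head=0 tape=.111[1]...0   (q0,1)→(q0,.,left)
state=q0 head=-1 tape=.11[1]....0   (q0,1)→(q0,.,left)
state=q0 head=-2 tape=.1[1].....0   (q0,1)→(q0,.,left)
state=q0 head=-3 tape=.[1]......0   (q0,1)→(q0,.,left)
state=q0 head=-4 tape=[.].......0   (q0,.)→(q0,1,right)
state=q0 head=-3 tape=1[.]......0   (q0,.)→(q0,1,right)
state=q0 head=-2 tape=11[.].....0   (q0,.)→(q0,1,right)
state=q0 head=-1 tape=111[.]....0   (q0,.)→(q0,1,right)
state=q0 head=0 tape=1111[.]...0   (q0,.)→(q0,1,right)
state=q0 head=1 tape=11111[.]..0   (q0,.)→(q0,1,right)
state=q0 head=2 tape=111111[.].0   (q0,.)→(q0,1,right)
state=q0 head=3 tape=1111111[.]0   (q0,.)→(q0,1,right)
state=q0 head=4 tape=11111111[0]
The non-blank tape span at halt is 111111110.

111111110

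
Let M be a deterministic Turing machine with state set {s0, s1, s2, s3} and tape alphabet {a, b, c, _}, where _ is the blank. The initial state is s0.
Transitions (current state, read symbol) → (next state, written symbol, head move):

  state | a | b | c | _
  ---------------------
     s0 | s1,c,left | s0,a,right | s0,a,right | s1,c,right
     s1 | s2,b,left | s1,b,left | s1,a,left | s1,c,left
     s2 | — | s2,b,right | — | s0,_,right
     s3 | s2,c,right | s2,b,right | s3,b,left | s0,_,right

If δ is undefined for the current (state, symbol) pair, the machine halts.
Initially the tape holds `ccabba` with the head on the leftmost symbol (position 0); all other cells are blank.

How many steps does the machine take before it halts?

s0 | [c]cabba   read c → write a, move right, go to s0
s0 | a[c]abba   read c → write a, move right, go to s0
s0 | aa[a]bba   read a → write c, move left, go to s1
s1 | a[a]cbba   read a → write b, move left, go to s2
s2 | [a]bcbba
M halts after 4 transitions.

4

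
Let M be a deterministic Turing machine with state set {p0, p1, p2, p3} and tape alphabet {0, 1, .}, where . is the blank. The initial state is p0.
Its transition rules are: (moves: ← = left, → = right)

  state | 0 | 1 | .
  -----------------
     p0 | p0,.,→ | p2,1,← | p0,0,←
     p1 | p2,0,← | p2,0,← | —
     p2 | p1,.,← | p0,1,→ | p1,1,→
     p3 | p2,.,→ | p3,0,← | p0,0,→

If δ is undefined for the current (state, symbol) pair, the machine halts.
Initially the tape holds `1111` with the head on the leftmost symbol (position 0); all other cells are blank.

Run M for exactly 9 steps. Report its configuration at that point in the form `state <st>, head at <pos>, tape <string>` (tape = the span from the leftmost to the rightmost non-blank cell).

state=p0 head=0 tape=.[1]111   (p0,1)→(p2,1,←)
state=p2 head=-1 tape=[.]1111   (p2,.)→(p1,1,→)
state=p1 head=0 tape=1[1]111   (p1,1)→(p2,0,←)
state=p2 head=-1 tape=[1]0111   (p2,1)→(p0,1,→)
state=p0 head=0 tape=1[0]111   (p0,0)→(p0,.,→)
state=p0 head=1 tape=1.[1]11   (p0,1)→(p2,1,←)
state=p2 head=0 tape=1[.]111   (p2,.)→(p1,1,→)
state=p1 head=1 tape=11[1]11   (p1,1)→(p2,0,←)
state=p2 head=0 tape=1[1]011   (p2,1)→(p0,1,→)
state=p0 head=1 tape=11[0]11
After 9 steps: state p0, head at 1, tape 11011.

state p0, head at 1, tape 11011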